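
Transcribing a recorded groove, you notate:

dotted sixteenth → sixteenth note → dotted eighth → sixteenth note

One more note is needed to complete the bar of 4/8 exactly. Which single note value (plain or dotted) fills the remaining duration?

dotted sixteenth note

The bar of 4/8 = 16 thirty-second notes.
Working in thirty-second notes: dotted sixteenth = 3; sixteenth note = 2; dotted eighth = 6; sixteenth note = 2.
Sum: 3 + 2 + 6 + 2 = 13.
Remaining: 16 − 13 = 3 thirty-second notes, which is a dotted sixteenth note.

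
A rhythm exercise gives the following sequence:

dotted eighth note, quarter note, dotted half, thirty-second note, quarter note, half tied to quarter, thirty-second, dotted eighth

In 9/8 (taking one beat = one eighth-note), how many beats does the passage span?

19.5

One eighth-note beat = 4 thirty-second notes.
In thirty-second notes: dotted eighth note = 6; quarter note = 8; dotted half = 24; thirty-second note = 1; quarter note = 8; half tied to quarter (half + quarter) = 24; thirty-second = 1; dotted eighth = 6.
Total: 6 + 8 + 24 + 1 + 8 + 24 + 1 + 6 = 78.
78 ÷ 4 = 19.5 beats.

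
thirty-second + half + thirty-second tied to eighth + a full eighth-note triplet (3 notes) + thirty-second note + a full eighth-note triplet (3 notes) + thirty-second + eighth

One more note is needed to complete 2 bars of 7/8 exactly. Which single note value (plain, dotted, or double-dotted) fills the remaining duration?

dotted quarter note

2 bars of 7/8 = 56 thirty-second notes.
Working in thirty-second notes: thirty-second = 1; half = 16; thirty-second tied to eighth (thirty-second + eighth) = 5; a full eighth-note triplet (3 notes) (three triplet eighths span one quarter) = 8; thirty-second note = 1; a full eighth-note triplet (3 notes) (three triplet eighths span one quarter) = 8; thirty-second = 1; eighth = 4.
Sum: 1 + 16 + 5 + 8 + 1 + 8 + 1 + 4 = 44.
Remaining: 56 − 44 = 12 thirty-second notes, which is a dotted quarter note.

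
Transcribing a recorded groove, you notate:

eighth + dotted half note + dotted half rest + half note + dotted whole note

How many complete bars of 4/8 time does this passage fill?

7

One bar of 4/8 = 4 eighth notes.
Working in eighth notes: eighth = 1; dotted half note = 6; dotted half rest = 6; half note = 4; dotted whole note = 12.
Total: 1 + 6 + 6 + 4 + 12 = 29.
29 ÷ 4 = 7 complete bars with 1 left over.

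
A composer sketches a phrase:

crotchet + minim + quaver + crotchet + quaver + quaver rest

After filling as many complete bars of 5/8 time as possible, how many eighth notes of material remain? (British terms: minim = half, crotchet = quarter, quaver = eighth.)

One bar of 5/8 = 5 eighth notes.
Each duration in eighth notes: crotchet = 2; minim = 4; quaver = 1; crotchet = 2; quaver = 1; quaver rest = 1.
Altogether 2 + 4 + 1 + 2 + 1 + 1 = 11.
11 ÷ 5 = 2 complete bars with 1 eighth note remaining.

1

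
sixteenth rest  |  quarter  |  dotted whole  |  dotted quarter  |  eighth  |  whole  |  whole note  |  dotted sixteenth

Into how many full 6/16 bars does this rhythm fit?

One bar of 6/16 = 12 thirty-second notes.
In thirty-second notes: sixteenth rest = 2; quarter = 8; dotted whole = 48; dotted quarter = 12; eighth = 4; whole = 32; whole note = 32; dotted sixteenth = 3.
Altogether 2 + 8 + 48 + 12 + 4 + 32 + 32 + 3 = 141.
141 ÷ 12 = 11 complete bars with 9 left over.

11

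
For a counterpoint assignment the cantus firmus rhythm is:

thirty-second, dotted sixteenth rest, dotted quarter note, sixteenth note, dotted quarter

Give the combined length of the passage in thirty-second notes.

Working in thirty-second notes: thirty-second = 1; dotted sixteenth rest = 3; dotted quarter note = 12; sixteenth note = 2; dotted quarter = 12.
Altogether 1 + 3 + 12 + 2 + 12 = 30 thirty-second notes.

30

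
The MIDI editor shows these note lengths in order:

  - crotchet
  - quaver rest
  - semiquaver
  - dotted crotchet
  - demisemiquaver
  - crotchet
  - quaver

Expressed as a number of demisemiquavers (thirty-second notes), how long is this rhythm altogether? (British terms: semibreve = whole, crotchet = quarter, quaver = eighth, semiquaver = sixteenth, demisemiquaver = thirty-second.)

Convert each value to thirty-second notes: crotchet = 8; quaver rest = 4; semiquaver = 2; dotted crotchet = 12; demisemiquaver = 1; crotchet = 8; quaver = 4.
Altogether 8 + 4 + 2 + 12 + 1 + 8 + 4 = 39 thirty-second notes.

39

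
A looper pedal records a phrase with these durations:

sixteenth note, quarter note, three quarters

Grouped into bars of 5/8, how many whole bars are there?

One bar of 5/8 = 10 sixteenth notes.
Convert each value to sixteenth notes: sixteenth note = 1; quarter note = 4; quarter = 4; quarter = 4; quarter = 4.
Adding: 1 + 4 + 4 + 4 + 4 = 17.
17 ÷ 10 = 1 complete bar with 7 left over.

1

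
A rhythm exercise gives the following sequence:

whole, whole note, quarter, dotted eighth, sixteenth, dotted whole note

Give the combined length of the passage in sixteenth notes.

Convert each value to sixteenth notes: whole = 16; whole note = 16; quarter = 4; dotted eighth = 3; sixteenth = 1; dotted whole note = 24.
Altogether 16 + 16 + 4 + 3 + 1 + 24 = 64 sixteenth notes.

64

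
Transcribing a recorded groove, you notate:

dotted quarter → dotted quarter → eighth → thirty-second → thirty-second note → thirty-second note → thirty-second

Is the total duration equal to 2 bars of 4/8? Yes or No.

One bar of 4/8 = 16 thirty-second notes, so 2 bars = 32.
In thirty-second notes: dotted quarter = 12; dotted quarter = 12; eighth = 4; thirty-second = 1; thirty-second note = 1; thirty-second note = 1; thirty-second = 1.
Altogether 12 + 12 + 4 + 1 + 1 + 1 + 1 = 32.
32 equals 32, so the answer is Yes.

Yes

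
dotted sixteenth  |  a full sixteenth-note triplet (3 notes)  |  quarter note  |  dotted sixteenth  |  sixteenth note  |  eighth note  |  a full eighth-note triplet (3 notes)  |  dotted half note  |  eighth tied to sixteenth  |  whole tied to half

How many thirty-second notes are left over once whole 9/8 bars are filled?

2

One bar of 9/8 = 36 thirty-second notes.
Working in thirty-second notes: dotted sixteenth = 3; a full sixteenth-note triplet (3 notes) (three triplet sixteenths span one eighth) = 4; quarter note = 8; dotted sixteenth = 3; sixteenth note = 2; eighth note = 4; a full eighth-note triplet (3 notes) (three triplet eighths span one quarter) = 8; dotted half note = 24; eighth tied to sixteenth (eighth + sixteenth) = 6; whole tied to half (whole + half) = 48.
Sum: 3 + 4 + 8 + 3 + 2 + 4 + 8 + 24 + 6 + 48 = 110.
110 ÷ 36 = 3 complete bars with 2 thirty-second notes remaining.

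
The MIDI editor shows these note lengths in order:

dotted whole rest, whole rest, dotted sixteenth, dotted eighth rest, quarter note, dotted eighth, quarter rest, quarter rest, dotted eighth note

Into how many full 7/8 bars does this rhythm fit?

One bar of 7/8 = 28 thirty-second notes.
Express everything in thirty-second notes: dotted whole rest = 48; whole rest = 32; dotted sixteenth = 3; dotted eighth rest = 6; quarter note = 8; dotted eighth = 6; quarter rest = 8; quarter rest = 8; dotted eighth note = 6.
Adding: 48 + 32 + 3 + 6 + 8 + 6 + 8 + 8 + 6 = 125.
125 ÷ 28 = 4 complete bars with 13 left over.

4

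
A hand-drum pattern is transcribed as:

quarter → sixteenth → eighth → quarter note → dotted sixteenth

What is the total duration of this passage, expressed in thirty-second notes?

In thirty-second notes: quarter = 8; sixteenth = 2; eighth = 4; quarter note = 8; dotted sixteenth = 3.
Sum: 8 + 2 + 4 + 8 + 3 = 25 thirty-second notes.

25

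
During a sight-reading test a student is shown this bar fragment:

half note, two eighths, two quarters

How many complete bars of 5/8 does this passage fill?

One bar of 5/8 = 5 eighth notes.
Express everything in eighth notes: half note = 4; eighth = 1; eighth = 1; quarter = 2; quarter = 2.
Altogether 4 + 1 + 1 + 2 + 2 = 10.
10 ÷ 5 = 2 complete bars with 0 left over.

2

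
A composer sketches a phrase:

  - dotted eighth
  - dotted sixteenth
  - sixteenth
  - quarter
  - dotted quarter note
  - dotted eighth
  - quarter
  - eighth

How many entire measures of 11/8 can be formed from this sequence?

1

One bar of 11/8 = 44 thirty-second notes.
Working in thirty-second notes: dotted eighth = 6; dotted sixteenth = 3; sixteenth = 2; quarter = 8; dotted quarter note = 12; dotted eighth = 6; quarter = 8; eighth = 4.
Total: 6 + 3 + 2 + 8 + 12 + 6 + 8 + 4 = 49.
49 ÷ 44 = 1 complete bar with 5 left over.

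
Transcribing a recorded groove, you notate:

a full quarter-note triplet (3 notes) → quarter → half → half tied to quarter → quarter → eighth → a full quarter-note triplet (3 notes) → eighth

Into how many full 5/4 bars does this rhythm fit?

One bar of 5/4 = 10 eighth notes.
Express everything in eighth notes: a full quarter-note triplet (3 notes) (three triplet quarters span one half) = 4; quarter = 2; half = 4; half tied to quarter (half + quarter) = 6; quarter = 2; eighth = 1; a full quarter-note triplet (3 notes) (three triplet quarters span one half) = 4; eighth = 1.
Adding: 4 + 2 + 4 + 6 + 2 + 1 + 4 + 1 = 24.
24 ÷ 10 = 2 complete bars with 4 left over.

2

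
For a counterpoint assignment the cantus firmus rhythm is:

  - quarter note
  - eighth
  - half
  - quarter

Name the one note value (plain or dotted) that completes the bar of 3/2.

The bar of 3/2 = 12 eighth notes.
In eighth notes: quarter note = 2; eighth = 1; half = 4; quarter = 2.
Altogether 2 + 1 + 4 + 2 = 9.
Remaining: 12 − 9 = 3 eighth notes, which is a dotted quarter note.

dotted quarter note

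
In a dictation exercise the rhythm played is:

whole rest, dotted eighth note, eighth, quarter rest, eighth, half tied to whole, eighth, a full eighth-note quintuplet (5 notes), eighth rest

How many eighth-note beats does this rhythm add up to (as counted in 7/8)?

31.5

One eighth-note beat = 2 sixteenth notes.
Working in sixteenth notes: whole rest = 16; dotted eighth note = 3; eighth = 2; quarter rest = 4; eighth = 2; half tied to whole (half + whole) = 24; eighth = 2; a full eighth-note quintuplet (5 notes) (five quintuplet eighths span one half) = 8; eighth rest = 2.
Sum: 16 + 3 + 2 + 4 + 2 + 24 + 2 + 8 + 2 = 63.
63 ÷ 2 = 31.5 beats.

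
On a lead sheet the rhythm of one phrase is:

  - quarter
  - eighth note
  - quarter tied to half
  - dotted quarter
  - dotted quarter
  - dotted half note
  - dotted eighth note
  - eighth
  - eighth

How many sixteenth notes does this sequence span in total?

49

Working in sixteenth notes: quarter = 4; eighth note = 2; quarter tied to half (quarter + half) = 12; dotted quarter = 6; dotted quarter = 6; dotted half note = 12; dotted eighth note = 3; eighth = 2; eighth = 2.
Sum: 4 + 2 + 12 + 6 + 6 + 12 + 3 + 2 + 2 = 49 sixteenth notes.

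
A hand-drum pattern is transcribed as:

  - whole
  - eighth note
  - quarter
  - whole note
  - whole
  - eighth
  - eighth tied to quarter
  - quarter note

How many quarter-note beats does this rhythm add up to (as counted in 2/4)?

One quarter-note beat = 2 eighth notes.
Working in eighth notes: whole = 8; eighth note = 1; quarter = 2; whole note = 8; whole = 8; eighth = 1; eighth tied to quarter (eighth + quarter) = 3; quarter note = 2.
Altogether 8 + 1 + 2 + 8 + 8 + 1 + 3 + 2 = 33.
33 ÷ 2 = 16.5 beats.

16.5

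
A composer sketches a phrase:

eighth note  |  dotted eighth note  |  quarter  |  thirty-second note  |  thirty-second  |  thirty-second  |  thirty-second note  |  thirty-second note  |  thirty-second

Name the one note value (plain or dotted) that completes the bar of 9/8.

The bar of 9/8 = 36 thirty-second notes.
Working in thirty-second notes: eighth note = 4; dotted eighth note = 6; quarter = 8; thirty-second note = 1; thirty-second = 1; thirty-second = 1; thirty-second note = 1; thirty-second note = 1; thirty-second = 1.
Altogether 4 + 6 + 8 + 1 + 1 + 1 + 1 + 1 + 1 = 24.
Remaining: 36 − 24 = 12 thirty-second notes, which is a dotted quarter note.

dotted quarter note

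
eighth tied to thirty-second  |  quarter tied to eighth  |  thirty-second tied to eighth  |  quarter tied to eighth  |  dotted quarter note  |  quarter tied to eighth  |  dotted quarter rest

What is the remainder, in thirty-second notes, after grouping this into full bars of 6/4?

22

One bar of 6/4 = 48 thirty-second notes.
Working in thirty-second notes: eighth tied to thirty-second (eighth + thirty-second) = 5; quarter tied to eighth (quarter + eighth) = 12; thirty-second tied to eighth (thirty-second + eighth) = 5; quarter tied to eighth (quarter + eighth) = 12; dotted quarter note = 12; quarter tied to eighth (quarter + eighth) = 12; dotted quarter rest = 12.
Adding: 5 + 12 + 5 + 12 + 12 + 12 + 12 = 70.
70 ÷ 48 = 1 complete bar with 22 thirty-second notes remaining.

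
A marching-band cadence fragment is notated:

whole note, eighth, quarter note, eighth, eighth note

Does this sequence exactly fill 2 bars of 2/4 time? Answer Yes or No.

No

One bar of 2/4 = 4 eighth notes, so 2 bars = 8.
In eighth notes: whole note = 8; eighth = 1; quarter note = 2; eighth = 1; eighth note = 1.
Adding: 8 + 1 + 2 + 1 + 1 = 13.
13 exceeds 8, so the answer is No.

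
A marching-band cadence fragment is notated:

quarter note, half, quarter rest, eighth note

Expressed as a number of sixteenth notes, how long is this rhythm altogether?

18

Convert each value to sixteenth notes: quarter note = 4; half = 8; quarter rest = 4; eighth note = 2.
Sum: 4 + 8 + 4 + 2 = 18 sixteenth notes.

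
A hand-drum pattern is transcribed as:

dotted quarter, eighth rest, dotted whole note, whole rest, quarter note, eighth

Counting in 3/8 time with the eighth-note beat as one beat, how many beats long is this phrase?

One eighth-note beat = 2 sixteenth notes.
Working in sixteenth notes: dotted quarter = 6; eighth rest = 2; dotted whole note = 24; whole rest = 16; quarter note = 4; eighth = 2.
Altogether 6 + 2 + 24 + 16 + 4 + 2 = 54.
54 ÷ 2 = 27 beats.

27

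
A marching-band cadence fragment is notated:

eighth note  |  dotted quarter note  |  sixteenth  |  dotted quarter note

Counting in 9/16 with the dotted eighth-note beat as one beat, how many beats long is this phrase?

One dotted eighth-note beat = 3 sixteenth notes.
Convert each value to sixteenth notes: eighth note = 2; dotted quarter note = 6; sixteenth = 1; dotted quarter note = 6.
Sum: 2 + 6 + 1 + 6 = 15.
15 ÷ 3 = 5 beats.

5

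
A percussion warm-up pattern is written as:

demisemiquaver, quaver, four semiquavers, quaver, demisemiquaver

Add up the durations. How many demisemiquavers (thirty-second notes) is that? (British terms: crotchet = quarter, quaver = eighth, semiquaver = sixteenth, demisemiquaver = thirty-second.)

18

Working in thirty-second notes: demisemiquaver = 1; quaver = 4; semiquaver = 2; semiquaver = 2; semiquaver = 2; semiquaver = 2; quaver = 4; demisemiquaver = 1.
Sum: 1 + 4 + 2 + 2 + 2 + 2 + 4 + 1 = 18 thirty-second notes.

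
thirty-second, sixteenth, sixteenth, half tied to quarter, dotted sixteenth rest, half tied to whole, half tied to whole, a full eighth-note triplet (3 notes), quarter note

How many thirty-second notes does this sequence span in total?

Convert each value to thirty-second notes: thirty-second = 1; sixteenth = 2; sixteenth = 2; half tied to quarter (half + quarter) = 24; dotted sixteenth rest = 3; half tied to whole (half + whole) = 48; half tied to whole (half + whole) = 48; a full eighth-note triplet (3 notes) (three triplet eighths span one quarter) = 8; quarter note = 8.
Total: 1 + 2 + 2 + 24 + 3 + 48 + 48 + 8 + 8 = 144 thirty-second notes.

144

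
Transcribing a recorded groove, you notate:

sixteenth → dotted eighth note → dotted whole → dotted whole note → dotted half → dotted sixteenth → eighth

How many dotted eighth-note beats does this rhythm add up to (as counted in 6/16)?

One dotted eighth-note beat = 6 thirty-second notes.
Working in thirty-second notes: sixteenth = 2; dotted eighth note = 6; dotted whole = 48; dotted whole note = 48; dotted half = 24; dotted sixteenth = 3; eighth = 4.
Sum: 2 + 6 + 48 + 48 + 24 + 3 + 4 = 135.
135 ÷ 6 = 22.5 beats.

22.5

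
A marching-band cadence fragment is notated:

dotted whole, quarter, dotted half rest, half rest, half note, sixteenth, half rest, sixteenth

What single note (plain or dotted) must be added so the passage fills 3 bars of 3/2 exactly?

3 bars of 3/2 = 72 sixteenth notes.
In sixteenth notes: dotted whole = 24; quarter = 4; dotted half rest = 12; half rest = 8; half note = 8; sixteenth = 1; half rest = 8; sixteenth = 1.
Sum: 24 + 4 + 12 + 8 + 8 + 1 + 8 + 1 = 66.
Remaining: 72 − 66 = 6 sixteenth notes, which is a dotted quarter note.

dotted quarter note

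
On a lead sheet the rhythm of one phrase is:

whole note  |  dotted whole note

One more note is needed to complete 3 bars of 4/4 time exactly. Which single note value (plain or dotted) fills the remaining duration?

half note

3 bars of 4/4 = 6 half notes.
Each duration in half notes: whole note = 2; dotted whole note = 3.
Total: 2 + 3 = 5.
Remaining: 6 − 5 = 1 half note, which is a half note.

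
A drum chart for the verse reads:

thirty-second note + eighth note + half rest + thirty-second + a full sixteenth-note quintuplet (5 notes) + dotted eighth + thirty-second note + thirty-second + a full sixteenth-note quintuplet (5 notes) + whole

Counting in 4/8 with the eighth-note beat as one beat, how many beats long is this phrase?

19.5

One eighth-note beat = 4 thirty-second notes.
Working in thirty-second notes: thirty-second note = 1; eighth note = 4; half rest = 16; thirty-second = 1; a full sixteenth-note quintuplet (5 notes) (five quintuplet sixteenths span one quarter) = 8; dotted eighth = 6; thirty-second note = 1; thirty-second = 1; a full sixteenth-note quintuplet (5 notes) (five quintuplet sixteenths span one quarter) = 8; whole = 32.
Sum: 1 + 4 + 16 + 1 + 8 + 6 + 1 + 1 + 8 + 32 = 78.
78 ÷ 4 = 19.5 beats.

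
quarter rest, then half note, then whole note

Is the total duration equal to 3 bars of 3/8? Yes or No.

No

One bar of 3/8 = 3 eighth notes, so 3 bars = 9.
Express everything in eighth notes: quarter rest = 2; half note = 4; whole note = 8.
Total: 2 + 4 + 8 = 14.
14 exceeds 9, so the answer is No.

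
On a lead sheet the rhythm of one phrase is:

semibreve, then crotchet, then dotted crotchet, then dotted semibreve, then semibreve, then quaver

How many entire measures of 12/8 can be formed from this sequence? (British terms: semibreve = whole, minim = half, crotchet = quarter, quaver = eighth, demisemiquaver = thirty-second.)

2

One bar of 12/8 = 12 eighth notes.
In eighth notes: semibreve = 8; crotchet = 2; dotted crotchet = 3; dotted semibreve = 12; semibreve = 8; quaver = 1.
Sum: 8 + 2 + 3 + 12 + 8 + 1 = 34.
34 ÷ 12 = 2 complete bars with 10 left over.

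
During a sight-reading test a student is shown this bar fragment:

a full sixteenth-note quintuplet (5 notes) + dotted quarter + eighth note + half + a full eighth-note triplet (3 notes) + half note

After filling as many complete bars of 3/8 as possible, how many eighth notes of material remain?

One bar of 3/8 = 3 eighth notes.
Each duration in eighth notes: a full sixteenth-note quintuplet (5 notes) (five quintuplet sixteenths span one quarter) = 2; dotted quarter = 3; eighth note = 1; half = 4; a full eighth-note triplet (3 notes) (three triplet eighths span one quarter) = 2; half note = 4.
Altogether 2 + 3 + 1 + 4 + 2 + 4 = 16.
16 ÷ 3 = 5 complete bars with 1 eighth note remaining.

1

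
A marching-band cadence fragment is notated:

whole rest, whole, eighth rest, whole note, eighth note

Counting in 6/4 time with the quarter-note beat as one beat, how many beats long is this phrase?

One quarter-note beat = 2 eighth notes.
Working in eighth notes: whole rest = 8; whole = 8; eighth rest = 1; whole note = 8; eighth note = 1.
Altogether 8 + 8 + 1 + 8 + 1 = 26.
26 ÷ 2 = 13 beats.

13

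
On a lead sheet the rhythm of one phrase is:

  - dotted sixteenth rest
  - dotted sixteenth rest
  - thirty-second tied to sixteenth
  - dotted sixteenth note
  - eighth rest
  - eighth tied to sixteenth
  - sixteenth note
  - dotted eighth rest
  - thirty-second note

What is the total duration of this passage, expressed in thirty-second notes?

31

In thirty-second notes: dotted sixteenth rest = 3; dotted sixteenth rest = 3; thirty-second tied to sixteenth (thirty-second + sixteenth) = 3; dotted sixteenth note = 3; eighth rest = 4; eighth tied to sixteenth (eighth + sixteenth) = 6; sixteenth note = 2; dotted eighth rest = 6; thirty-second note = 1.
Sum: 3 + 3 + 3 + 3 + 4 + 6 + 2 + 6 + 1 = 31 thirty-second notes.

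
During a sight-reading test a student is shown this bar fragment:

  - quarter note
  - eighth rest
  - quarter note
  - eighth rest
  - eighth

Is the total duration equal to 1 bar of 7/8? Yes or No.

One bar of 7/8 = 7 eighth notes.
Each duration in eighth notes: quarter note = 2; eighth rest = 1; quarter note = 2; eighth rest = 1; eighth = 1.
Adding: 2 + 1 + 2 + 1 + 1 = 7.
7 equals 7, so the answer is Yes.

Yes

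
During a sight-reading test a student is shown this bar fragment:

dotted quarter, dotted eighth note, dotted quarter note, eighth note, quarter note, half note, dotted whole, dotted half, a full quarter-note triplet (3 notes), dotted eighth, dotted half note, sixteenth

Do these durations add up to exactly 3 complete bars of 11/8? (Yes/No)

No

One bar of 11/8 = 22 sixteenth notes, so 3 bars = 66.
Express everything in sixteenth notes: dotted quarter = 6; dotted eighth note = 3; dotted quarter note = 6; eighth note = 2; quarter note = 4; half note = 8; dotted whole = 24; dotted half = 12; a full quarter-note triplet (3 notes) (three triplet quarters span one half) = 8; dotted eighth = 3; dotted half note = 12; sixteenth = 1.
Adding: 6 + 3 + 6 + 2 + 4 + 8 + 24 + 12 + 8 + 3 + 12 + 1 = 89.
89 exceeds 66, so the answer is No.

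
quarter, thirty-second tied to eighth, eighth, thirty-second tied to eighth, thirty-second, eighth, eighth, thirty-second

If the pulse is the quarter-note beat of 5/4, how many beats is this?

4

One quarter-note beat = 8 thirty-second notes.
In thirty-second notes: quarter = 8; thirty-second tied to eighth (thirty-second + eighth) = 5; eighth = 4; thirty-second tied to eighth (thirty-second + eighth) = 5; thirty-second = 1; eighth = 4; eighth = 4; thirty-second = 1.
Sum: 8 + 5 + 4 + 5 + 1 + 4 + 4 + 1 = 32.
32 ÷ 8 = 4 beats.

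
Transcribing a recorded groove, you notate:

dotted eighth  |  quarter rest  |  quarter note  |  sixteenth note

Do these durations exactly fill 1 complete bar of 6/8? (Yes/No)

Yes

One bar of 6/8 = 12 sixteenth notes.
Working in sixteenth notes: dotted eighth = 3; quarter rest = 4; quarter note = 4; sixteenth note = 1.
Sum: 3 + 4 + 4 + 1 = 12.
12 equals 12, so the answer is Yes.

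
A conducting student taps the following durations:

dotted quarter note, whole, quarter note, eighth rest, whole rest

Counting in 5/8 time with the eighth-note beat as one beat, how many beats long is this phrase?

22

One eighth-note beat = 2 sixteenth notes.
Working in sixteenth notes: dotted quarter note = 6; whole = 16; quarter note = 4; eighth rest = 2; whole rest = 16.
Total: 6 + 16 + 4 + 2 + 16 = 44.
44 ÷ 2 = 22 beats.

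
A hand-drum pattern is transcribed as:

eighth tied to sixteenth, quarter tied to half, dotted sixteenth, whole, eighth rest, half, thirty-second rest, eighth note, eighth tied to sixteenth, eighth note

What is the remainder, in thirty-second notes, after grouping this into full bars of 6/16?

4

One bar of 6/16 = 12 thirty-second notes.
In thirty-second notes: eighth tied to sixteenth (eighth + sixteenth) = 6; quarter tied to half (quarter + half) = 24; dotted sixteenth = 3; whole = 32; eighth rest = 4; half = 16; thirty-second rest = 1; eighth note = 4; eighth tied to sixteenth (eighth + sixteenth) = 6; eighth note = 4.
Adding: 6 + 24 + 3 + 32 + 4 + 16 + 1 + 4 + 6 + 4 = 100.
100 ÷ 12 = 8 complete bars with 4 thirty-second notes remaining.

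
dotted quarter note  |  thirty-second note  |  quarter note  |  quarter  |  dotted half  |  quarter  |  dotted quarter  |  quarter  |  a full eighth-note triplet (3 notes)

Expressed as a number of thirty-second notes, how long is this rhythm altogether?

89

Express everything in thirty-second notes: dotted quarter note = 12; thirty-second note = 1; quarter note = 8; quarter = 8; dotted half = 24; quarter = 8; dotted quarter = 12; quarter = 8; a full eighth-note triplet (3 notes) (three triplet eighths span one quarter) = 8.
Altogether 12 + 1 + 8 + 8 + 24 + 8 + 12 + 8 + 8 = 89 thirty-second notes.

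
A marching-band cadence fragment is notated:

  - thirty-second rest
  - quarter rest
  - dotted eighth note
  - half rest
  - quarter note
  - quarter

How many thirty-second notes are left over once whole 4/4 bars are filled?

15

One bar of 4/4 = 32 thirty-second notes.
Each duration in thirty-second notes: thirty-second rest = 1; quarter rest = 8; dotted eighth note = 6; half rest = 16; quarter note = 8; quarter = 8.
Adding: 1 + 8 + 6 + 16 + 8 + 8 = 47.
47 ÷ 32 = 1 complete bar with 15 thirty-second notes remaining.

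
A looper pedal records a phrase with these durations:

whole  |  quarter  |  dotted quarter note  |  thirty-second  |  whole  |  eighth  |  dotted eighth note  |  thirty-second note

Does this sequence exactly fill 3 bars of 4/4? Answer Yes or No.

Yes

One bar of 4/4 = 32 thirty-second notes, so 3 bars = 96.
Convert each value to thirty-second notes: whole = 32; quarter = 8; dotted quarter note = 12; thirty-second = 1; whole = 32; eighth = 4; dotted eighth note = 6; thirty-second note = 1.
Total: 32 + 8 + 12 + 1 + 32 + 4 + 6 + 1 = 96.
96 equals 96, so the answer is Yes.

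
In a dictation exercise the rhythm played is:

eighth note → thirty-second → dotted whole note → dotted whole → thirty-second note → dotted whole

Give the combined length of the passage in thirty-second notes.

Convert each value to thirty-second notes: eighth note = 4; thirty-second = 1; dotted whole note = 48; dotted whole = 48; thirty-second note = 1; dotted whole = 48.
Altogether 4 + 1 + 48 + 48 + 1 + 48 = 150 thirty-second notes.

150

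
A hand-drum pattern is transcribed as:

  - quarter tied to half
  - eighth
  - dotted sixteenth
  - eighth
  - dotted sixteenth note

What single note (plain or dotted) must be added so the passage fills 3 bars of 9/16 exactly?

3 bars of 9/16 = 54 thirty-second notes.
Express everything in thirty-second notes: quarter tied to half (quarter + half) = 24; eighth = 4; dotted sixteenth = 3; eighth = 4; dotted sixteenth note = 3.
Total: 24 + 4 + 3 + 4 + 3 = 38.
Remaining: 54 − 38 = 16 thirty-second notes, which is a half note.

half note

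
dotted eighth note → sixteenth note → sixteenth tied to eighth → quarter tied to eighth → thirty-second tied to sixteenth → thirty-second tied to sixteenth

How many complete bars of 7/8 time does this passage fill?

1

One bar of 7/8 = 28 thirty-second notes.
Express everything in thirty-second notes: dotted eighth note = 6; sixteenth note = 2; sixteenth tied to eighth (sixteenth + eighth) = 6; quarter tied to eighth (quarter + eighth) = 12; thirty-second tied to sixteenth (thirty-second + sixteenth) = 3; thirty-second tied to sixteenth (thirty-second + sixteenth) = 3.
Adding: 6 + 2 + 6 + 12 + 3 + 3 = 32.
32 ÷ 28 = 1 complete bar with 4 left over.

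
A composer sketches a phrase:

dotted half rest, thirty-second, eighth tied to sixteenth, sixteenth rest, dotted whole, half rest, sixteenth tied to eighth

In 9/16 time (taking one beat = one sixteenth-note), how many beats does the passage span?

One sixteenth-note beat = 2 thirty-second notes.
Express everything in thirty-second notes: dotted half rest = 24; thirty-second = 1; eighth tied to sixteenth (eighth + sixteenth) = 6; sixteenth rest = 2; dotted whole = 48; half rest = 16; sixteenth tied to eighth (sixteenth + eighth) = 6.
Sum: 24 + 1 + 6 + 2 + 48 + 16 + 6 = 103.
103 ÷ 2 = 51.5 beats.

51.5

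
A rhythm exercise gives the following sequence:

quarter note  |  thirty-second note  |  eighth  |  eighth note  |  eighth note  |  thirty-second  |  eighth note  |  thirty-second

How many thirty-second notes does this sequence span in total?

Each duration in thirty-second notes: quarter note = 8; thirty-second note = 1; eighth = 4; eighth note = 4; eighth note = 4; thirty-second = 1; eighth note = 4; thirty-second = 1.
Total: 8 + 1 + 4 + 4 + 4 + 1 + 4 + 1 = 27 thirty-second notes.

27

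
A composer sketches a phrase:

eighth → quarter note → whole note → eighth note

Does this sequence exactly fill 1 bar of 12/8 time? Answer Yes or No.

One bar of 12/8 = 12 eighth notes.
Express everything in eighth notes: eighth = 1; quarter note = 2; whole note = 8; eighth note = 1.
Altogether 1 + 2 + 8 + 1 = 12.
12 equals 12, so the answer is Yes.

Yes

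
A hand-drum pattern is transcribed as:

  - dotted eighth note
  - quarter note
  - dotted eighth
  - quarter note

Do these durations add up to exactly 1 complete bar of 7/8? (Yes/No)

One bar of 7/8 = 14 sixteenth notes.
Working in sixteenth notes: dotted eighth note = 3; quarter note = 4; dotted eighth = 3; quarter note = 4.
Altogether 3 + 4 + 3 + 4 = 14.
14 equals 14, so the answer is Yes.

Yes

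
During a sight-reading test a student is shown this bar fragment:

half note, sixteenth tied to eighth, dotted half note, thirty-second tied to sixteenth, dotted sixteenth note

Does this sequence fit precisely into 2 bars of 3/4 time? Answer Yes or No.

One bar of 3/4 = 24 thirty-second notes, so 2 bars = 48.
Working in thirty-second notes: half note = 16; sixteenth tied to eighth (sixteenth + eighth) = 6; dotted half note = 24; thirty-second tied to sixteenth (thirty-second + sixteenth) = 3; dotted sixteenth note = 3.
Adding: 16 + 6 + 24 + 3 + 3 = 52.
52 exceeds 48, so the answer is No.

No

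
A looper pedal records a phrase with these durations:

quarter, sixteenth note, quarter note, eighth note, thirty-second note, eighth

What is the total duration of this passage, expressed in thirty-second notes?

Express everything in thirty-second notes: quarter = 8; sixteenth note = 2; quarter note = 8; eighth note = 4; thirty-second note = 1; eighth = 4.
Total: 8 + 2 + 8 + 4 + 1 + 4 = 27 thirty-second notes.

27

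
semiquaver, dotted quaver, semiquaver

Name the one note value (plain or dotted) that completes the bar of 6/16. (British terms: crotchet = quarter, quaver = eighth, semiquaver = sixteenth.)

sixteenth note

The bar of 6/16 = 6 sixteenth notes.
Convert each value to sixteenth notes: semiquaver = 1; dotted quaver = 3; semiquaver = 1.
Adding: 1 + 3 + 1 = 5.
Remaining: 6 − 5 = 1 sixteenth note, which is a sixteenth note.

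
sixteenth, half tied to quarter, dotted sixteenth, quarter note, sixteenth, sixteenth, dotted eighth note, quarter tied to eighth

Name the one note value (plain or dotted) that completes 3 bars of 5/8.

thirty-second note

3 bars of 5/8 = 60 thirty-second notes.
In thirty-second notes: sixteenth = 2; half tied to quarter (half + quarter) = 24; dotted sixteenth = 3; quarter note = 8; sixteenth = 2; sixteenth = 2; dotted eighth note = 6; quarter tied to eighth (quarter + eighth) = 12.
Altogether 2 + 24 + 3 + 8 + 2 + 2 + 6 + 12 = 59.
Remaining: 60 − 59 = 1 thirty-second note, which is a thirty-second note.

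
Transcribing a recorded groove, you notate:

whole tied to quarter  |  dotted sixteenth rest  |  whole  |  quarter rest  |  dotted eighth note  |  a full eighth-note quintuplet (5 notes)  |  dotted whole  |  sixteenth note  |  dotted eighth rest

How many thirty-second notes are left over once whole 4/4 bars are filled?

One bar of 4/4 = 32 thirty-second notes.
In thirty-second notes: whole tied to quarter (whole + quarter) = 40; dotted sixteenth rest = 3; whole = 32; quarter rest = 8; dotted eighth note = 6; a full eighth-note quintuplet (5 notes) (five quintuplet eighths span one half) = 16; dotted whole = 48; sixteenth note = 2; dotted eighth rest = 6.
Sum: 40 + 3 + 32 + 8 + 6 + 16 + 48 + 2 + 6 = 161.
161 ÷ 32 = 5 complete bars with 1 thirty-second note remaining.

1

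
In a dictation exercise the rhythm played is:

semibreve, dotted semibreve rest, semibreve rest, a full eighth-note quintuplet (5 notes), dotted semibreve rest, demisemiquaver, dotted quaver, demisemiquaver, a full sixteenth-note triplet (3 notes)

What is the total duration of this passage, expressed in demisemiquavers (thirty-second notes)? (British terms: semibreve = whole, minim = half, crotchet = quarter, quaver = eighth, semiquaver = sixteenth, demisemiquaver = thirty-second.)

188

Convert each value to thirty-second notes: semibreve = 32; dotted semibreve rest = 48; semibreve rest = 32; a full eighth-note quintuplet (5 notes) (five quintuplet eighths span one half) = 16; dotted semibreve rest = 48; demisemiquaver = 1; dotted quaver = 6; demisemiquaver = 1; a full sixteenth-note triplet (3 notes) (three triplet sixteenths span one eighth) = 4.
Sum: 32 + 48 + 32 + 16 + 48 + 1 + 6 + 1 + 4 = 188 thirty-second notes.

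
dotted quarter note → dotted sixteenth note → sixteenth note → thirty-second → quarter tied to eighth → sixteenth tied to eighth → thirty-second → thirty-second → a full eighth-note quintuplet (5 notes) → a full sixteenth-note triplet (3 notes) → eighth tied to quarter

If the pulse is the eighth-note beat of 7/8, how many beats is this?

17.5

One eighth-note beat = 4 thirty-second notes.
Convert each value to thirty-second notes: dotted quarter note = 12; dotted sixteenth note = 3; sixteenth note = 2; thirty-second = 1; quarter tied to eighth (quarter + eighth) = 12; sixteenth tied to eighth (sixteenth + eighth) = 6; thirty-second = 1; thirty-second = 1; a full eighth-note quintuplet (5 notes) (five quintuplet eighths span one half) = 16; a full sixteenth-note triplet (3 notes) (three triplet sixteenths span one eighth) = 4; eighth tied to quarter (eighth + quarter) = 12.
Adding: 12 + 3 + 2 + 1 + 12 + 6 + 1 + 1 + 16 + 4 + 12 = 70.
70 ÷ 4 = 17.5 beats.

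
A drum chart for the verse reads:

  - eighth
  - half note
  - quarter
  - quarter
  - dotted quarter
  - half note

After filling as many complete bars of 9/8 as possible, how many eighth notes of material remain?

One bar of 9/8 = 9 eighth notes.
Working in eighth notes: eighth = 1; half note = 4; quarter = 2; quarter = 2; dotted quarter = 3; half note = 4.
Sum: 1 + 4 + 2 + 2 + 3 + 4 = 16.
16 ÷ 9 = 1 complete bar with 7 eighth notes remaining.

7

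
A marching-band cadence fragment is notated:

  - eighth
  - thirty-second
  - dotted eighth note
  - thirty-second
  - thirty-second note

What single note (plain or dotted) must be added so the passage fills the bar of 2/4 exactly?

The bar of 2/4 = 16 thirty-second notes.
Working in thirty-second notes: eighth = 4; thirty-second = 1; dotted eighth note = 6; thirty-second = 1; thirty-second note = 1.
Adding: 4 + 1 + 6 + 1 + 1 = 13.
Remaining: 16 − 13 = 3 thirty-second notes, which is a dotted sixteenth note.

dotted sixteenth note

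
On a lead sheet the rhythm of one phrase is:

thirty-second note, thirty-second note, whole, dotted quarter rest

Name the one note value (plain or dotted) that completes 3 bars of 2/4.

sixteenth note

3 bars of 2/4 = 48 thirty-second notes.
Convert each value to thirty-second notes: thirty-second note = 1; thirty-second note = 1; whole = 32; dotted quarter rest = 12.
Adding: 1 + 1 + 32 + 12 = 46.
Remaining: 48 − 46 = 2 thirty-second notes, which is a sixteenth note.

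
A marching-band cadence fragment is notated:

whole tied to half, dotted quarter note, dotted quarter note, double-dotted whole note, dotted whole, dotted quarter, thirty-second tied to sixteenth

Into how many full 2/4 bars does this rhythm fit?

One bar of 2/4 = 16 thirty-second notes.
In thirty-second notes: whole tied to half (whole + half) = 48; dotted quarter note = 12; dotted quarter note = 12; double-dotted whole note = 56; dotted whole = 48; dotted quarter = 12; thirty-second tied to sixteenth (thirty-second + sixteenth) = 3.
Sum: 48 + 12 + 12 + 56 + 48 + 12 + 3 = 191.
191 ÷ 16 = 11 complete bars with 15 left over.

11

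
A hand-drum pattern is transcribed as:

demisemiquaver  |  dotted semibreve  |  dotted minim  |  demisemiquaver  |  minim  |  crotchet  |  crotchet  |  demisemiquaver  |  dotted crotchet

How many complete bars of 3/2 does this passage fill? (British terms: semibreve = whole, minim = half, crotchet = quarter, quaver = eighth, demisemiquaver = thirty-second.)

2

One bar of 3/2 = 48 thirty-second notes.
In thirty-second notes: demisemiquaver = 1; dotted semibreve = 48; dotted minim = 24; demisemiquaver = 1; minim = 16; crotchet = 8; crotchet = 8; demisemiquaver = 1; dotted crotchet = 12.
Adding: 1 + 48 + 24 + 1 + 16 + 8 + 8 + 1 + 12 = 119.
119 ÷ 48 = 2 complete bars with 23 left over.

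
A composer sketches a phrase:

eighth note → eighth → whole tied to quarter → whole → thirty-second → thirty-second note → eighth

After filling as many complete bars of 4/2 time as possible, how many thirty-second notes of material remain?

22

One bar of 4/2 = 64 thirty-second notes.
Each duration in thirty-second notes: eighth note = 4; eighth = 4; whole tied to quarter (whole + quarter) = 40; whole = 32; thirty-second = 1; thirty-second note = 1; eighth = 4.
Adding: 4 + 4 + 40 + 32 + 1 + 1 + 4 = 86.
86 ÷ 64 = 1 complete bar with 22 thirty-second notes remaining.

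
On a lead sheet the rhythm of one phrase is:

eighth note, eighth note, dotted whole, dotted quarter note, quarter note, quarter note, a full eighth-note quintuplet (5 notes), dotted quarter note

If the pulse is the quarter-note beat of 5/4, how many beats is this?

14

One quarter-note beat = 2 eighth notes.
Convert each value to eighth notes: eighth note = 1; eighth note = 1; dotted whole = 12; dotted quarter note = 3; quarter note = 2; quarter note = 2; a full eighth-note quintuplet (5 notes) (five quintuplet eighths span one half) = 4; dotted quarter note = 3.
Altogether 1 + 1 + 12 + 3 + 2 + 2 + 4 + 3 = 28.
28 ÷ 2 = 14 beats.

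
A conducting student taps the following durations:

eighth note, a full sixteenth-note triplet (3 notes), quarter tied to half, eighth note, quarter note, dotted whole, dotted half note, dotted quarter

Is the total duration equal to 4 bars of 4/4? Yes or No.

Yes

One bar of 4/4 = 8 eighth notes, so 4 bars = 32.
Each duration in eighth notes: eighth note = 1; a full sixteenth-note triplet (3 notes) (three triplet sixteenths span one eighth) = 1; quarter tied to half (quarter + half) = 6; eighth note = 1; quarter note = 2; dotted whole = 12; dotted half note = 6; dotted quarter = 3.
Total: 1 + 1 + 6 + 1 + 2 + 12 + 6 + 3 = 32.
32 equals 32, so the answer is Yes.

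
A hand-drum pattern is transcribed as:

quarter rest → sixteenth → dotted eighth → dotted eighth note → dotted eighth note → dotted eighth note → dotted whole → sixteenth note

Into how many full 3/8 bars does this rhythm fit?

7

One bar of 3/8 = 6 sixteenth notes.
Each duration in sixteenth notes: quarter rest = 4; sixteenth = 1; dotted eighth = 3; dotted eighth note = 3; dotted eighth note = 3; dotted eighth note = 3; dotted whole = 24; sixteenth note = 1.
Adding: 4 + 1 + 3 + 3 + 3 + 3 + 24 + 1 = 42.
42 ÷ 6 = 7 complete bars with 0 left over.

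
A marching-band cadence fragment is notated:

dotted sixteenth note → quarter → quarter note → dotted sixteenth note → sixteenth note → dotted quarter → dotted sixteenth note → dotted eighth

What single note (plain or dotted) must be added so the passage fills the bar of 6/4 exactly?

The bar of 6/4 = 48 thirty-second notes.
Working in thirty-second notes: dotted sixteenth note = 3; quarter = 8; quarter note = 8; dotted sixteenth note = 3; sixteenth note = 2; dotted quarter = 12; dotted sixteenth note = 3; dotted eighth = 6.
Altogether 3 + 8 + 8 + 3 + 2 + 12 + 3 + 6 = 45.
Remaining: 48 − 45 = 3 thirty-second notes, which is a dotted sixteenth note.

dotted sixteenth note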